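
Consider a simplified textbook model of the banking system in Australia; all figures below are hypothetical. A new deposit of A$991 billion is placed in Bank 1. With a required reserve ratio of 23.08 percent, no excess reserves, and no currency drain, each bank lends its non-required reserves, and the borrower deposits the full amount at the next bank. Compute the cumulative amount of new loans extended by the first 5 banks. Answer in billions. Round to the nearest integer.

Bank i lends (1 − rr)^i of the original deposit: Bank 1 lends 991·0.7692 = 762.2772, Bank 2 lends 991·0.7692² ≈ 586.3436, and so on.
Summing a geometric series: total = 991·[0.7692·(1 − 0.7692^5) / (1 − 0.7692)] ≈ 2413.4092 billion.

A$2413 billion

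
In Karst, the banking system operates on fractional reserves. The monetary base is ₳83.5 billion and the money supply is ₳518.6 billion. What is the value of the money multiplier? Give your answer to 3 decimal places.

The money multiplier is m = M / MB = 518.6 / 83.5 ≈ 6.21078.

6.211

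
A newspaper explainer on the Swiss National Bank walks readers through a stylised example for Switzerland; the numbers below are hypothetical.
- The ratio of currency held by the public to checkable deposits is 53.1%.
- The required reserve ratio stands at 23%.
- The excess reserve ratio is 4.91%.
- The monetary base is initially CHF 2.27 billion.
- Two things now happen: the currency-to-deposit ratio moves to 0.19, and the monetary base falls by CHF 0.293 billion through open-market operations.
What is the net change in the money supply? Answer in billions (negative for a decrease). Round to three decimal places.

CHF 0.725 billion

Before: m₁ = (1 + 0.531) / (0.23 + 0.0491 + 0.531) ≈ 1.88989, MB₁ = 2.27, so M₁ = 1.88989 × 2.27 ≈ 4.2901 billion.
After: m₂ = (1 + 0.19) / (0.23 + 0.0491 + 0.19) ≈ 2.53677, MB₂ = 2.27 − 0.293 = 1.977, so M₂ = 2.53677 × 1.977 ≈ 5.0152 billion.
ΔM = M₂ − M₁ = 5.0152 − 4.2901 = 0.7251 billion.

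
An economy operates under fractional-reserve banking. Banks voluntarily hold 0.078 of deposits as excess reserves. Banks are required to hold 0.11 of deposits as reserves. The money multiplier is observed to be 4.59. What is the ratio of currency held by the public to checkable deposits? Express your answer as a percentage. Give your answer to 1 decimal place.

Using m = 4.59. From m = (1 + c)/(c + rr + e), rearranging gives 1 + c = m·(c + rr + e), so c·(1 − m) = m·(rr + e) − 1.
Hence c = [m·(rr + e) − 1]/(1 − m) = [4.59 × (0.11 + 0.078) − 1] / (1 − 4.59) ≈ 0.038184.

3.8%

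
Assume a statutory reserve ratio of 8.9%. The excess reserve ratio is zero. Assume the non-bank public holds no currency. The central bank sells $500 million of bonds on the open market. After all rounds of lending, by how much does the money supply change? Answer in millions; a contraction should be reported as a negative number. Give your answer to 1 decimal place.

-5618.0 million

The simple money multiplier is m = 1/rr = 1/0.089 ≈ 11.23596.
An open-market sale reduces the monetary base by 500 million, so ΔM = m × ΔMB = 11.23596 × (−500) = -5617.98 million.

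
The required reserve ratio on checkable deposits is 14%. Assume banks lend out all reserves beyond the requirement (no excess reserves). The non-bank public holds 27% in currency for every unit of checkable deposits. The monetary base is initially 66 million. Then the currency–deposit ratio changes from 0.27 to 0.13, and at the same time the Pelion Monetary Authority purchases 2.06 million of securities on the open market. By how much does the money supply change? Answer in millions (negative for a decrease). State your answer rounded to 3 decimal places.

80.405 million

Before: m₁ = (1 + 0.27) / (0.14 + 0.27) ≈ 3.097561, MB₁ = 66, so M₁ = 3.097561 × 66 ≈ 204.439 million.
After: m₂ = (1 + 0.13) / (0.14 + 0.13) ≈ 4.185185, MB₂ = 66 + 2.06 = 68.06, so M₂ = 4.185185 × 68.06 ≈ 284.8437 million.
ΔM = M₂ − M₁ = 284.8437 − 204.439 = 80.4047 million.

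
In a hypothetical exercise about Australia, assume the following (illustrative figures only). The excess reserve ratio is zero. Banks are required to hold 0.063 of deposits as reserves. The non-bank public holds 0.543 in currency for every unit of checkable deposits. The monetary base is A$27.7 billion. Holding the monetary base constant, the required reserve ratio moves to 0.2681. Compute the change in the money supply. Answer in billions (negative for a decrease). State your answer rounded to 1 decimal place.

-17.8 billion

Initially m₁ = (1 + 0.543) / (0.063 + 0.543) ≈ 2.5462, so M₁ = 2.5462 × 27.7 ≈ 70.5297 billion.
After the change m₂ = (1 + 0.543) / (0.2681 + 0.543) ≈ 1.9024, so M₂ = 1.9024 × 27.7 ≈ 52.6965 billion.
ΔM = M₂ − M₁ = 52.6965 − 70.5297 = -17.8332 billion.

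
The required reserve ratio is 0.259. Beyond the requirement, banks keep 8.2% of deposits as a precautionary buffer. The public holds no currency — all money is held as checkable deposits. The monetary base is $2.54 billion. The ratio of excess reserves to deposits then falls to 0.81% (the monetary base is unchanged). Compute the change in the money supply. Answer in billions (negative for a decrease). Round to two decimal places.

$2.06 billion

Initially m₁ = 1 / (0.259 + 0.082) ≈ 2.9326, so M₁ = 2.9326 × 2.54 ≈ 7.4488 billion.
After the change m₂ = 1 / (0.259 + 0.0081) ≈ 3.7439, so M₂ = 3.7439 × 2.54 ≈ 9.5095 billion.
ΔM = M₂ − M₁ = 9.5095 − 7.4488 = 2.0607 billion.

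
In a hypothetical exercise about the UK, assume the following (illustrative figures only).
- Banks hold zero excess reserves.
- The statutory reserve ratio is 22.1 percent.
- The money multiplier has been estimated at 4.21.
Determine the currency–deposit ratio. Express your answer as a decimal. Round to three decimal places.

Using m = 4.21. From m = (1 + c)/(c + rr + e), rearranging gives 1 + c = m·(c + rr + e), so c·(1 − m) = m·(rr + e) − 1.
Hence c = [m·(rr + e) − 1]/(1 − m) = [4.21 × (0.221 + 0) − 1] / (1 − 4.21) ≈ 0.021679.

0.022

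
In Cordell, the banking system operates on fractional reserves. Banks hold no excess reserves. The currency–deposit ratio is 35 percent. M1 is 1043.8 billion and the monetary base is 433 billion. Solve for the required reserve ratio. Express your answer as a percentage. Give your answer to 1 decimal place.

Using m = M/MB = 1043.8/433 ≈ 2.410624. Since m = (1 + c)/(c + rr + e), the denominator satisfies c + rr + e = (1 + c)/m = (1 + 0.35) / 2.410624 ≈ 0.560021.
With c = 0.35 and e = 0, the required reserve ratio is 0.560021 − 0.35 − 0 = 0.210021.

21.0%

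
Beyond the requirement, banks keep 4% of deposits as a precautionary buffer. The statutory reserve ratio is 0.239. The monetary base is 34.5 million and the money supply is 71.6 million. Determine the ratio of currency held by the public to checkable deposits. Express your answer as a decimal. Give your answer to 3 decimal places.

Using m = M/MB = 71.6/34.5 ≈ 2.075362. From m = (1 + c)/(c + rr + e), rearranging gives 1 + c = m·(c + rr + e), so c·(1 − m) = m·(rr + e) − 1.
Hence c = [m·(rr + e) − 1]/(1 − m) = [2.075362 × (0.239 + 0.04) − 1] / (1 − 2.075362) ≈ 0.391472.

0.391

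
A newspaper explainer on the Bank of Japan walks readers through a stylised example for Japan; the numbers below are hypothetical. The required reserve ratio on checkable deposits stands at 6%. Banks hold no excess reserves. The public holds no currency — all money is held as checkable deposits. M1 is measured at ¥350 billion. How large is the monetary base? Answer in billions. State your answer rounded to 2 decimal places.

¥21.00 billion

With no currency drain and no excess reserves, the money multiplier is m = 1/rr = 1/0.06 ≈ 16.666667.
The monetary base is MB = M / m = 350 / 16.666667 ≈ 21 billion.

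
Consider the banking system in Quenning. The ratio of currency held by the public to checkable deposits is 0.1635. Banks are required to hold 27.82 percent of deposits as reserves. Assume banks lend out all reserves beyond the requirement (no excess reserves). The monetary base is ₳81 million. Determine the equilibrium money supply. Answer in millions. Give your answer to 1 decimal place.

The money multiplier is m = (1 + c) / (rr + c) = (1 + 0.1635) / (0.2782 + 0.1635) ≈ 2.6341.
So M = m × MB = 2.6341 × 81 = 213.3621 million.

₳213.4 million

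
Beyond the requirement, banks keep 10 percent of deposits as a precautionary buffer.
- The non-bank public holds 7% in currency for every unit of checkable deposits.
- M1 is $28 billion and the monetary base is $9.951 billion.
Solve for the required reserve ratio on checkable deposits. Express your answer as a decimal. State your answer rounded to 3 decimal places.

Using m = M/MB = 28/9.951 ≈ 2.813788. Since m = (1 + c)/(c + rr + e), the denominator satisfies c + rr + e = (1 + c)/m = (1 + 0.07) / 2.813788 ≈ 0.380270.
With c = 0.07 and e = 0.1, the required reserve ratio on checkable deposits is 0.380270 − 0.07 − 0.1 = 0.21027.

0.210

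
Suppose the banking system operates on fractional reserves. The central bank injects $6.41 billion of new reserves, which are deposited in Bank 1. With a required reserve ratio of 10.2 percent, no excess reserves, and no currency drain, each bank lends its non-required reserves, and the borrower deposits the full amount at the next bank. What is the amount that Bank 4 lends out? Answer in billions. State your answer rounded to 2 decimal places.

$4.17 billion

Each bank lends a fraction (1 − rr) = 0.8980 of the deposit it receives, so Bank 4 receives 6.41·0.8980^3 and lends 6.41·0.8980^4 ≈ 4.1683 billion.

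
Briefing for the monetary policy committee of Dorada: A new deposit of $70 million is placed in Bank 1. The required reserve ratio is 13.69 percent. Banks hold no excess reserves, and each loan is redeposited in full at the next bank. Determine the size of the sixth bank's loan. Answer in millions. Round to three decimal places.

$28.938 million

Each bank lends a fraction (1 − rr) = 0.8631 of the deposit it receives, so Bank 6 receives 70·0.8631^5 and lends 70·0.8631^6 ≈ 28.9377 million.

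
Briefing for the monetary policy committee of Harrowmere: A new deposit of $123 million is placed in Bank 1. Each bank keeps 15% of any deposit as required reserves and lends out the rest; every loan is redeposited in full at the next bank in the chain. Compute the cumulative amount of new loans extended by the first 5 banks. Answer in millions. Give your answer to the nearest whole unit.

Bank i lends (1 − rr)^i of the original deposit: Bank 1 lends 123·0.8500 = 104.5500, Bank 2 lends 123·0.8500² = 88.8675, and so on.
Summing a geometric series: total = 123·[0.8500·(1 − 0.8500^5) / (1 − 0.8500)] ≈ 387.7374 million.

$388 million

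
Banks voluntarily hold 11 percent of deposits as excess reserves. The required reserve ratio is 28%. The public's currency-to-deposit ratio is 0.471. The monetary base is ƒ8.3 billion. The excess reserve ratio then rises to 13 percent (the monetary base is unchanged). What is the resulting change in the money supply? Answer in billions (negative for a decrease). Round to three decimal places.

Initially m₁ = (1 + 0.471) / (0.28 + 0.11 + 0.471) ≈ 1.70848, so M₁ = 1.70848 × 8.3 ≈ 14.1804 billion.
After the change m₂ = (1 + 0.471) / (0.28 + 0.13 + 0.471) ≈ 1.66969, so M₂ = 1.66969 × 8.3 ≈ 13.8584 billion.
ΔM = M₂ − M₁ = 13.8584 − 14.1804 = -0.322 billion.

-0.322 billion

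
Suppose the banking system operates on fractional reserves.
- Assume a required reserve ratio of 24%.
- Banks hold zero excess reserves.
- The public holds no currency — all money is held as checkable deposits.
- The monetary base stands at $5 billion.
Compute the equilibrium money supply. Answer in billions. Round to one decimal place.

With no currency drain or excess reserves, the money multiplier is m = 1/rr = 1/0.24 ≈ 4.1667.
Money supply M = m × MB = 4.1667 × 5 = 20.8335 billion.

$20.8 billion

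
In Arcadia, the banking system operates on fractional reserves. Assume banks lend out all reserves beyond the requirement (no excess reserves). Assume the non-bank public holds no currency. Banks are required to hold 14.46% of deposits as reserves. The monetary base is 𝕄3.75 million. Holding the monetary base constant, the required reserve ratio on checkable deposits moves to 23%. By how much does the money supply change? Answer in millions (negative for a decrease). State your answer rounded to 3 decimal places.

-9.629 million

Initially m₁ = 1 / (0.1446) ≈ 6.91563, so M₁ = 6.91563 × 3.75 ≈ 25.9336 million.
After the change m₂ = 1 / (0.23) ≈ 4.34783, so M₂ = 4.34783 × 3.75 ≈ 16.3044 million.
ΔM = M₂ − M₁ = 16.3044 − 25.9336 = -9.6292 million.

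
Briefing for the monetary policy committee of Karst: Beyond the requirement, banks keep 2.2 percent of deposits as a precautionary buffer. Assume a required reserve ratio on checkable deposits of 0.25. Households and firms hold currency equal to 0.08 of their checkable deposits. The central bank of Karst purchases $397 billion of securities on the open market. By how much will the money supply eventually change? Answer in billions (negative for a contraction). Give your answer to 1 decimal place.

$1218.1 billion

The money multiplier is m = (1 + c) / (rr + e + c) = (1 + 0.08) / (0.25 + 0.022 + 0.08) ≈ 3.06818.
The purchase adds 397 billion of base, so ΔM = m × ΔMB = 3.06818 × (+397) ≈ 1218.0675 billion.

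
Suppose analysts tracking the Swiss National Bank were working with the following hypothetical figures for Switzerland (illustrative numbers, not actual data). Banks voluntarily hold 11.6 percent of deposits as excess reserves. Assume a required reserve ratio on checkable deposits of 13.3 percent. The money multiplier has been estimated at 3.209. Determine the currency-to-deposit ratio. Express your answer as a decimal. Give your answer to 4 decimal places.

Using m = 3.209. From m = (1 + c)/(c + rr + e), rearranging gives 1 + c = m·(c + rr + e), so c·(1 − m) = m·(rr + e) − 1.
Hence c = [m·(rr + e) − 1]/(1 − m) = [3.209 × (0.133 + 0.116) − 1] / (1 − 3.209) ≈ 0.090973.

0.0910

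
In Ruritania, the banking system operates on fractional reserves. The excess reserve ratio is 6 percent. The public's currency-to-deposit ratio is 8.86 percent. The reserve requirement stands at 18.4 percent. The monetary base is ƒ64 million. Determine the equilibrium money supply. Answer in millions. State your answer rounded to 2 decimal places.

ƒ209.47 million

The money multiplier is m = (1 + c) / (rr + e + c) = (1 + 0.0886) / (0.184 + 0.06 + 0.0886) ≈ 3.27300.
So M = m × MB = 3.27300 × 64 = 209.472 million.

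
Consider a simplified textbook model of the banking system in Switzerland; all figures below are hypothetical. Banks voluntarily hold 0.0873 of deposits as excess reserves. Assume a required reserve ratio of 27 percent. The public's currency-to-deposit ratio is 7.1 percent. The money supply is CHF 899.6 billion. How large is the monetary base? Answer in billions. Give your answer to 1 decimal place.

The money multiplier is m = (1 + c) / (rr + e + c) = (1 + 0.071) / (0.27 + 0.0873 + 0.071) ≈ 2.50058.
MB = M / m = 899.6 / 2.50058 ≈ 359.7565 billion.

CHF 359.8 billion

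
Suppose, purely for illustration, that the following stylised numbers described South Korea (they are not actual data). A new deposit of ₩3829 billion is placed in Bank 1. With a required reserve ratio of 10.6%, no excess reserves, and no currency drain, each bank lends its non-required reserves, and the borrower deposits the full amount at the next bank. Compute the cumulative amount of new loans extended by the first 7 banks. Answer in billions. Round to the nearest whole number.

₩17554 billion

Bank i lends (1 − rr)^i of the original deposit: Bank 1 lends 3829·0.8940 = 3423.1260, Bank 2 lends 3829·0.8940² ≈ 3060.2746, and so on.
Summing a geometric series: total = 3829·[0.8940·(1 − 0.8940^7) / (1 − 0.8940)] ≈ 17554.2467 billion.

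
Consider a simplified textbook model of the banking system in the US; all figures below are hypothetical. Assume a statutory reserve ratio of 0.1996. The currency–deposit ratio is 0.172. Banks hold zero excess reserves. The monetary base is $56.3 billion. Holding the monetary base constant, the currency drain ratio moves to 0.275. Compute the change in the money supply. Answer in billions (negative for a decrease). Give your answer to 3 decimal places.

-26.318 billion

Initially m₁ = (1 + 0.172) / (0.1996 + 0.172) ≈ 3.153929, so M₁ = 3.153929 × 56.3 ≈ 177.5662 billion.
After the change m₂ = (1 + 0.275) / (0.1996 + 0.275) ≈ 2.686473, so M₂ = 2.686473 × 56.3 ≈ 151.2484 billion.
ΔM = M₂ − M₁ = 151.2484 − 177.5662 = -26.3178 billion.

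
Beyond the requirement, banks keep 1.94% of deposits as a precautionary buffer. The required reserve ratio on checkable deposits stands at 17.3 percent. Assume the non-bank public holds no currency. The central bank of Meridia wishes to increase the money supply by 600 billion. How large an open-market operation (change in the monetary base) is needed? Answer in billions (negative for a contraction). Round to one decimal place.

115.4 billion

The money multiplier is m = 1 / (rr + e) = 1 / (0.173 + 0.0194) ≈ 5.19751.
ΔMB = ΔM / m = (+600) / 5.19751 ≈ 115.4399 billion.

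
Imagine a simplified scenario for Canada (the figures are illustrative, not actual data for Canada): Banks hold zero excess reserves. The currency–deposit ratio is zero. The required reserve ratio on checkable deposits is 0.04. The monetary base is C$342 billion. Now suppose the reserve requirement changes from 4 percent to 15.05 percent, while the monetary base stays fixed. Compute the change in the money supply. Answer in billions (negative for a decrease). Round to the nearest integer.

Initially m₁ = 1 / (0.04) = 25, so M₁ = 25 × 342 = 8550 billion.
After the change m₂ = 1 / (0.1505) ≈ 6.6445, so M₂ = 6.6445 × 342 = 2272.419 billion.
ΔM = M₂ − M₁ = 2272.419 − 8550 = -6277.581 billion.

-6278 billion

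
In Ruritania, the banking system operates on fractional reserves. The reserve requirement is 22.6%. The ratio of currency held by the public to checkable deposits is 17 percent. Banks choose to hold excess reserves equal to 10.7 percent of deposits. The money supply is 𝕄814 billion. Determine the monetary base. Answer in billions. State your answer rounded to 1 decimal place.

The money multiplier is m = (1 + c) / (rr + e + c) = (1 + 0.17) / (0.226 + 0.107 + 0.17) ≈ 2.32604.
MB = M / m = 814 / 2.32604 ≈ 349.951 billion.

𝕄350.0 billion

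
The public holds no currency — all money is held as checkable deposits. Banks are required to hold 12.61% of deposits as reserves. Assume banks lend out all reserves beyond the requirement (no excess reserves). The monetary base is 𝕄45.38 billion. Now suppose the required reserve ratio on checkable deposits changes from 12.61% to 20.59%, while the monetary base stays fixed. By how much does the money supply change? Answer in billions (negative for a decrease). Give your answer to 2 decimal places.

-139.47 billion

Initially m₁ = 1 / (0.1261) ≈ 7.93021, so M₁ = 7.93021 × 45.38 ≈ 359.8729 billion.
After the change m₂ = 1 / (0.2059) ≈ 4.85673, so M₂ = 4.85673 × 45.38 ≈ 220.3984 billion.
ΔM = M₂ − M₁ = 220.3984 − 359.8729 = -139.4745 billion.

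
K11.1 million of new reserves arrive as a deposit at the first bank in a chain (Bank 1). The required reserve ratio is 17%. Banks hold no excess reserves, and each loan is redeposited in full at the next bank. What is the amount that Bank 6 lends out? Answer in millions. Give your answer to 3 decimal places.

K3.629 million

Each bank lends a fraction (1 − rr) = 0.8300 of the deposit it receives, so Bank 6 receives 11.1·0.8300^5 and lends 11.1·0.8300^6 ≈ 3.6290 million.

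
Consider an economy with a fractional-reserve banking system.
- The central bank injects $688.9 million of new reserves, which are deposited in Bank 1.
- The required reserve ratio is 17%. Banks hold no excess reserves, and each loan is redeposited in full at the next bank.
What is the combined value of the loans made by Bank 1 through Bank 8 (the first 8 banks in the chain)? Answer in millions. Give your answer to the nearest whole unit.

$2606 million

Bank i lends (1 − rr)^i of the original deposit: Bank 1 lends 688.9·0.8300 = 571.7870, Bank 2 lends 688.9·0.8300² ≈ 474.5832, and so on.
Summing a geometric series: total = 688.9·[0.8300·(1 − 0.8300^8) / (1 − 0.8300)] ≈ 2605.9050 million.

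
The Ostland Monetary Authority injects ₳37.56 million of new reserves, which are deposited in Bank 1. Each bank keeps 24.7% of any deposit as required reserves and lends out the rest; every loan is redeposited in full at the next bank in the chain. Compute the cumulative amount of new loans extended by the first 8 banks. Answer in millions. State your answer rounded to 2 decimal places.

₳102.67 million

Bank i lends (1 − rr)^i of the original deposit: Bank 1 lends 37.56·0.7530 ≈ 28.2827, Bank 2 lends 37.56·0.7530² ≈ 21.2969, and so on.
Summing a geometric series: total = 37.56·[0.7530·(1 − 0.7530^8) / (1 − 0.7530)] ≈ 102.6694 million.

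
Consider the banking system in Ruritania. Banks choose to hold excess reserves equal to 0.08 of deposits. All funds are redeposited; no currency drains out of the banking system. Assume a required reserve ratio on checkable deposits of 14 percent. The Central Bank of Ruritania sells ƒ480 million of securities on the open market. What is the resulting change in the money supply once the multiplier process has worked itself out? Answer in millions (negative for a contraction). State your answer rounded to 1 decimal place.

The money multiplier is m = 1 / (rr + e) = 1 / (0.14 + 0.08) ≈ 4.54545.
The sale removes 480 million of base, so ΔM = m × ΔMB = 4.54545 × (−480) = -2181.816 million.

-2181.8 million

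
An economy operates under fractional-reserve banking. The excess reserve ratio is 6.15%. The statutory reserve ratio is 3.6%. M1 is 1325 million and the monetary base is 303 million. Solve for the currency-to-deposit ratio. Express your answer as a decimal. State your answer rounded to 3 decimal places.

0.170

Using m = M/MB = 1325/303 ≈ 4.372937. From m = (1 + c)/(c + rr + e), rearranging gives 1 + c = m·(c + rr + e), so c·(1 − m) = m·(rr + e) − 1.
Hence c = [m·(rr + e) − 1]/(1 − m) = [4.372937 × (0.036 + 0.0615) − 1] / (1 − 4.372937) ≈ 0.170071.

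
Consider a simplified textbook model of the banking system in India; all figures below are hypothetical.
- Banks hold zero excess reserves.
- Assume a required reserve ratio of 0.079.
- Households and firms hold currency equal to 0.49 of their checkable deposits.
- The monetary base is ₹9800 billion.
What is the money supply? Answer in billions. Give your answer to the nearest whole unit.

The money multiplier is m = (1 + c) / (rr + c) = (1 + 0.49) / (0.079 + 0.49) ≈ 2.61863.
So M = m × MB = 2.61863 × 9800 = 25662.574 billion.

₹25663 billion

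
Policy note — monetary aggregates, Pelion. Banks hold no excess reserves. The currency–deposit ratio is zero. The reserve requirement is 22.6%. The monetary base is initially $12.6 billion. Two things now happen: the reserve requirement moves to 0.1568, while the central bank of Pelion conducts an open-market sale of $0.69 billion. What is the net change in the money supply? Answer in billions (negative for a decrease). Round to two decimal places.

Before: m₁ = 1 / (0.226) ≈ 4.42478, MB₁ = 12.6, so M₁ = 4.42478 × 12.6 ≈ 55.7522 billion.
After: m₂ = 1 / (0.1568) ≈ 6.37755, MB₂ = 12.6 − 0.69 = 11.91, so M₂ = 6.37755 × 11.91 ≈ 75.9566 billion.
ΔM = M₂ − M₁ = 75.9566 − 55.7522 = 20.2044 billion.

$20.20 billion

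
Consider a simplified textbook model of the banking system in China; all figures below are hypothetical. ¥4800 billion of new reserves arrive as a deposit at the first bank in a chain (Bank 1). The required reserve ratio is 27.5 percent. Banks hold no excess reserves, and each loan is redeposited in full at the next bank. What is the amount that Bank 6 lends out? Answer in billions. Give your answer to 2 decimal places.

Each bank lends a fraction (1 − rr) = 0.7250 of the deposit it receives, so Bank 6 receives 4800·0.7250^5 and lends 4800·0.7250^6 ≈ 697.0586 billion.

¥697.06 billion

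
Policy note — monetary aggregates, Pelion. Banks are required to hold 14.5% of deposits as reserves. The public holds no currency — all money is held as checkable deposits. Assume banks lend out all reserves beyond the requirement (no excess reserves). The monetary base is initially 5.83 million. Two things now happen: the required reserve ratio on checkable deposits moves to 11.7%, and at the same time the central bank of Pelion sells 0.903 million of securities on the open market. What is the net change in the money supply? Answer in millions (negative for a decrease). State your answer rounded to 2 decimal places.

1.90 million

Before: m₁ = 1 / (0.145) ≈ 6.8966, MB₁ = 5.83, so M₁ = 6.8966 × 5.83 ≈ 40.2072 million.
After: m₂ = 1 / (0.117) ≈ 8.5470, MB₂ = 5.83 − 0.903 = 4.927, so M₂ = 8.5470 × 4.927 ≈ 42.1111 million.
ΔM = M₂ − M₁ = 42.1111 − 40.2072 = 1.9039 million.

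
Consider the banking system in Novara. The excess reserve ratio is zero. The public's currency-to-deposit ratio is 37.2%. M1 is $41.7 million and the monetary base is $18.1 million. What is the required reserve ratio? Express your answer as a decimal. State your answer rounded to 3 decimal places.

Using m = M/MB = 41.7/18.1 ≈ 2.303867. Since m = (1 + c)/(c + rr + e), the denominator satisfies c + rr + e = (1 + c)/m = (1 + 0.372) / 2.303867 ≈ 0.595520.
With c = 0.372 and e = 0, the required reserve ratio is 0.595520 − 0.372 − 0 = 0.22352.

0.224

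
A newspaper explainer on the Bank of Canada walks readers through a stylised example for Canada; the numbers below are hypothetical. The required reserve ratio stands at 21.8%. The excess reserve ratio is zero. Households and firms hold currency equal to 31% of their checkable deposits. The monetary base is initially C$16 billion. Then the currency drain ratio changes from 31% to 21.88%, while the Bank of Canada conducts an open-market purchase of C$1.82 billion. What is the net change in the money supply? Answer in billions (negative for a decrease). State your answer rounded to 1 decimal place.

C$10.0 billion

Before: m₁ = (1 + 0.31) / (0.218 + 0.31) ≈ 2.4811, MB₁ = 16, so M₁ = 2.4811 × 16 = 39.6976 billion.
After: m₂ = (1 + 0.2188) / (0.218 + 0.2188) ≈ 2.7903, MB₂ = 16 + 1.82 = 17.82, so M₂ = 2.7903 × 17.82 ≈ 49.7231 billion.
ΔM = M₂ − M₁ = 49.7231 − 39.6976 = 10.0255 billion.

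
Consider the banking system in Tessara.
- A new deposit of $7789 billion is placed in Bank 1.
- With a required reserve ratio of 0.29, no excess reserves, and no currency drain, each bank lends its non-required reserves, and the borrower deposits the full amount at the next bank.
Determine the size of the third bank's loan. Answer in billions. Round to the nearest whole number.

$2788 billion

Each bank lends a fraction (1 − rr) = 0.7100 of the deposit it receives, so Bank 3 receives 7789·0.7100^2 and lends 7789·0.7100^3 ≈ 2787.7688 billion.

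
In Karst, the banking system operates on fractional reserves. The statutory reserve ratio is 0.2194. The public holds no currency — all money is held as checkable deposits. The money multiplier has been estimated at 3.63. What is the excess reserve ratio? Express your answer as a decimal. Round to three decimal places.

0.056

Using m = 3.63. Since m = (1 + c)/(c + rr + e), the denominator satisfies c + rr + e = (1 + c)/m = (1 + 0) / 3.63 ≈ 0.275482.
With c = 0 and rr = 0.2194, the excess reserve ratio is 0.275482 − 0 − 0.2194 = 0.056082.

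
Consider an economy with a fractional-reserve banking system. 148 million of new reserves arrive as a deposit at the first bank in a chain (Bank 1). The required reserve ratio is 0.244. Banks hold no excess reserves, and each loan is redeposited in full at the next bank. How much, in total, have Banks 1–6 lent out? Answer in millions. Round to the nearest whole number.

Bank i lends (1 − rr)^i of the original deposit: Bank 1 lends 148·0.7560 = 111.8880, Bank 2 lends 148·0.7560² ≈ 84.5873, and so on.
Summing a geometric series: total = 148·[0.7560·(1 − 0.7560^6) / (1 − 0.7560)] ≈ 372.9474 million.

373 million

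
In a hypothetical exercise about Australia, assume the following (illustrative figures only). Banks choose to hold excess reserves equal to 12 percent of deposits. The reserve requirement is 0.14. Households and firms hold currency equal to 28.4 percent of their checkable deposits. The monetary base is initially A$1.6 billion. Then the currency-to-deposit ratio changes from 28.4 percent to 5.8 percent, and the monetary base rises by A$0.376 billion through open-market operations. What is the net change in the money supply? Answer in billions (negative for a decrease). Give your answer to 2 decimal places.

A$2.80 billion

Before: m₁ = (1 + 0.284) / (0.14 + 0.12 + 0.284) ≈ 2.3603, MB₁ = 1.6, so M₁ = 2.3603 × 1.6 ≈ 3.7765 billion.
After: m₂ = (1 + 0.058) / (0.14 + 0.12 + 0.058) ≈ 3.3270, MB₂ = 1.6 + 0.376 = 1.976, so M₂ = 3.3270 × 1.976 ≈ 6.5742 billion.
ΔM = M₂ − M₁ = 6.5742 − 3.7765 = 2.7977 billion.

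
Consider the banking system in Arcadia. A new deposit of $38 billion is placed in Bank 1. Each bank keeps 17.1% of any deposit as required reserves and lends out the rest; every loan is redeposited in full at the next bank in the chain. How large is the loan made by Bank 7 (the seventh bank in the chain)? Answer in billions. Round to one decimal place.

$10.2 billion

Each bank lends a fraction (1 − rr) = 0.8290 of the deposit it receives, so Bank 7 receives 38·0.8290^6 and lends 38·0.8290^7 ≈ 10.2250 billion.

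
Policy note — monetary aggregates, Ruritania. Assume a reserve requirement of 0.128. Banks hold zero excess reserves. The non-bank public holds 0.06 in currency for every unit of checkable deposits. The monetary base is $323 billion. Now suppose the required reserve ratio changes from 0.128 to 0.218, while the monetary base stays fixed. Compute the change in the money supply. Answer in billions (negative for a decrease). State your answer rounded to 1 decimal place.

Initially m₁ = (1 + 0.06) / (0.128 + 0.06) ≈ 5.63830, so M₁ = 5.63830 × 323 = 1821.1709 billion.
After the change m₂ = (1 + 0.06) / (0.218 + 0.06) ≈ 3.81295, so M₂ = 3.81295 × 323 ≈ 1231.5829 billion.
ΔM = M₂ − M₁ = 1231.5829 − 1821.1709 = -589.588 billion.

-589.6 billion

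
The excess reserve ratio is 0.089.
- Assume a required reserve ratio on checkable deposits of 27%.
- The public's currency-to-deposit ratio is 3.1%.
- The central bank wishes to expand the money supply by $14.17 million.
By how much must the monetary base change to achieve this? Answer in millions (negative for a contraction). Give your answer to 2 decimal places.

$5.36 million

The money multiplier is m = (1 + c) / (rr + e + c) = (1 + 0.031) / (0.27 + 0.089 + 0.031) ≈ 2.64359.
ΔMB = ΔM / m = (+14.17) / 2.64359 ≈ 5.3601 million.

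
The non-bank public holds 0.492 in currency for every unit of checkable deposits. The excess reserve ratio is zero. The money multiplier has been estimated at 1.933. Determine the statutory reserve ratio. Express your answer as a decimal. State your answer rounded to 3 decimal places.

0.280

Using m = 1.933. Since m = (1 + c)/(c + rr + e), the denominator satisfies c + rr + e = (1 + c)/m = (1 + 0.492) / 1.933 ≈ 0.771857.
With c = 0.492 and e = 0, the statutory reserve ratio is 0.771857 − 0.492 − 0 = 0.279857.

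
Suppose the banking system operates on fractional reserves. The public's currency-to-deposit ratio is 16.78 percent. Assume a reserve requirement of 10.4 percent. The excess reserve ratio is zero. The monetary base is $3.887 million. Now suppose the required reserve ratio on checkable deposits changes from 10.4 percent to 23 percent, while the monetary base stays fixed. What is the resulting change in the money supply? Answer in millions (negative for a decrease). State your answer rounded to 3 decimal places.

-5.290 million

Initially m₁ = (1 + 0.1678) / (0.104 + 0.1678) ≈ 4.29654, so M₁ = 4.29654 × 3.887 ≈ 16.7007 million.
After the change m₂ = (1 + 0.1678) / (0.23 + 0.1678) ≈ 2.93565, so M₂ = 2.93565 × 3.887 ≈ 11.4109 million.
ΔM = M₂ − M₁ = 11.4109 − 16.7007 = -5.2898 million.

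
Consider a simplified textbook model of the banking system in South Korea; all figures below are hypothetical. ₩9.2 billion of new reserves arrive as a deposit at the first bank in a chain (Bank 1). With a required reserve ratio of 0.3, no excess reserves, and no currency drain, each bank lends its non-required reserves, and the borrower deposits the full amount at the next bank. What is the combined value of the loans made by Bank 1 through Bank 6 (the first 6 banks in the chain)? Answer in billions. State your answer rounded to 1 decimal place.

Bank i lends (1 − rr)^i of the original deposit: Bank 1 lends 9.2·0.7000 = 6.4400, Bank 2 lends 9.2·0.7000² = 4.5080, and so on.
Summing a geometric series: total = 9.2·[0.7000·(1 − 0.7000^6) / (1 − 0.7000)] ≈ 18.9411 billion.

₩18.9 billion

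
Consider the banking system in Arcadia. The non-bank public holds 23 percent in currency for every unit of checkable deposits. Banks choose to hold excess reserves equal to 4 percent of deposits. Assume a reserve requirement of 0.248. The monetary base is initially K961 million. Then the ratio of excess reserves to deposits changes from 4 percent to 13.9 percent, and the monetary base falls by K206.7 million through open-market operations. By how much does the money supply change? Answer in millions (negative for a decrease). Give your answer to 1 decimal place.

-778.2 million

Before: m₁ = (1 + 0.23) / (0.248 + 0.04 + 0.23) ≈ 2.37452, MB₁ = 961, so M₁ = 2.37452 × 961 ≈ 2281.9137 million.
After: m₂ = (1 + 0.23) / (0.248 + 0.139 + 0.23) ≈ 1.99352, MB₂ = 961 − 206.7 = 754.3, so M₂ = 1.99352 × 754.3 ≈ 1503.7121 million.
ΔM = M₂ − M₁ = 1503.7121 − 2281.9137 = -778.2016 million.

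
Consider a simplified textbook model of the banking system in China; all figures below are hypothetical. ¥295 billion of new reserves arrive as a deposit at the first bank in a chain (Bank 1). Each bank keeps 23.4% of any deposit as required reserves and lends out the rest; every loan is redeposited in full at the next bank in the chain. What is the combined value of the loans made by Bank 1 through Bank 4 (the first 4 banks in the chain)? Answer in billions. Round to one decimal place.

Bank i lends (1 − rr)^i of the original deposit: Bank 1 lends 295·0.7660 = 225.9700, Bank 2 lends 295·0.7660² ≈ 173.0930, and so on.
Summing a geometric series: total = 295·[0.7660·(1 − 0.7660^4) / (1 − 0.7660)] ≈ 633.2156 billion.

¥633.2 billion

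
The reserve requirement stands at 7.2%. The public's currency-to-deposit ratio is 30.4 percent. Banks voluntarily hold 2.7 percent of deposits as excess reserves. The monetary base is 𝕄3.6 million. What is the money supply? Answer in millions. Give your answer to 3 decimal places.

𝕄11.649 million

The money multiplier is m = (1 + c) / (rr + e + c) = (1 + 0.304) / (0.072 + 0.027 + 0.304) ≈ 3.23573.
So M = m × MB = 3.23573 × 3.6 ≈ 11.6486 million.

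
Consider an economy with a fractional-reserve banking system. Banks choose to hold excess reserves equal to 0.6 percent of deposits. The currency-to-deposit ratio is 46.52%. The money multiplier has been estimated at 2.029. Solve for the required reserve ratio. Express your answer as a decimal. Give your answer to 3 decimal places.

Using m = 2.029. Since m = (1 + c)/(c + rr + e), the denominator satisfies c + rr + e = (1 + c)/m = (1 + 0.4652) / 2.029 ≈ 0.722129.
With c = 0.4652 and e = 0.006, the required reserve ratio is 0.722129 − 0.4652 − 0.006 = 0.250929.

0.251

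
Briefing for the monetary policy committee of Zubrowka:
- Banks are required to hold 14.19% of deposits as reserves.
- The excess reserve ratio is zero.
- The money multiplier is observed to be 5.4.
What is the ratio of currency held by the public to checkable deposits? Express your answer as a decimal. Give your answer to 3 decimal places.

0.053

Using m = 5.4. From m = (1 + c)/(c + rr + e), rearranging gives 1 + c = m·(c + rr + e), so c·(1 − m) = m·(rr + e) − 1.
Hence c = [m·(rr + e) − 1]/(1 − m) = [5.4 × (0.1419 + 0) − 1] / (1 − 5.4) ≈ 0.053123.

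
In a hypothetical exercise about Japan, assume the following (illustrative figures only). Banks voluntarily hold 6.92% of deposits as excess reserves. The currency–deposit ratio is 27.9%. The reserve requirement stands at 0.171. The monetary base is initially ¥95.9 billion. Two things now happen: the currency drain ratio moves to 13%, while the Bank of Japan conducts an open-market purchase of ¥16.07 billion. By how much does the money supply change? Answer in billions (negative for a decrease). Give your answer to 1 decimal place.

Before: m₁ = (1 + 0.279) / (0.171 + 0.0692 + 0.279) ≈ 2.46341, MB₁ = 95.9, so M₁ = 2.46341 × 95.9 ≈ 236.241 billion.
After: m₂ = (1 + 0.13) / (0.171 + 0.0692 + 0.13) ≈ 3.05240, MB₂ = 95.9 + 16.07 = 111.97, so M₂ = 3.05240 × 111.97 ≈ 341.7772 billion.
ΔM = M₂ − M₁ = 341.7772 − 236.241 = 105.5362 billion.

¥105.5 billion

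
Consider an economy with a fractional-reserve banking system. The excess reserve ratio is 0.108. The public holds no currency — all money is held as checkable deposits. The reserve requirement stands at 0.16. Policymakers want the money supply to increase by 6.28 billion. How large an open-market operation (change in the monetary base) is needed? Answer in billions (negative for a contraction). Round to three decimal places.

The money multiplier is m = 1 / (rr + e) = 1 / (0.16 + 0.108) ≈ 3.73134.
ΔMB = ΔM / m = (+6.28) / 3.73134 ≈ 1.683 billion.

1.683 billion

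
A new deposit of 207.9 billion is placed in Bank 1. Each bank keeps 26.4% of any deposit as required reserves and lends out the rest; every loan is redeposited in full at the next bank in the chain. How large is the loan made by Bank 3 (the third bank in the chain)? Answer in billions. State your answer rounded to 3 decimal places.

82.887 billion

Each bank lends a fraction (1 − rr) = 0.7360 of the deposit it receives, so Bank 3 receives 207.9·0.7360^2 and lends 207.9·0.7360^3 ≈ 82.8873 billion.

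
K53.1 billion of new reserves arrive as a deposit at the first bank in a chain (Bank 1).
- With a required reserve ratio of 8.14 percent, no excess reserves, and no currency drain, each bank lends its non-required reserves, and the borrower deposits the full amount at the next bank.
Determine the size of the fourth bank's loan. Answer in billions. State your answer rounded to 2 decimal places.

Each bank lends a fraction (1 − rr) = 0.9186 of the deposit it receives, so Bank 4 receives 53.1·0.9186^3 and lends 53.1·0.9186^4 ≈ 37.8094 billion.

K37.81 billion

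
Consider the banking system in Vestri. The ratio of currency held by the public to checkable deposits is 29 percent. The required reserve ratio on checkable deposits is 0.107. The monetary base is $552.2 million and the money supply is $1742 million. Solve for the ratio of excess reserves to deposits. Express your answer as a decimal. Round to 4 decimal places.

0.0119

Using m = M/MB = 1742/552.2 ≈ 3.154654. Since m = (1 + c)/(c + rr + e), the denominator satisfies c + rr + e = (1 + c)/m = (1 + 0.29) / 3.154654 ≈ 0.408920.
With c = 0.29 and rr = 0.107, the ratio of excess reserves to deposits is 0.408920 − 0.29 − 0.107 = 0.01192.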